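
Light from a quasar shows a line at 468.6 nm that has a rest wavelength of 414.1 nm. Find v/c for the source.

λ'/λ₀ = 1.1316 > 1 (redshift), so the source is receding.
λ'/λ₀ = √((1 + β)/(1 − β)) for a receding source ⇒ β = (r² − 1)/(r² + 1) with r = λ'/λ₀.
β = (1.2805 − 1)/(1.2805 + 1) ≈ 0.123.

0.123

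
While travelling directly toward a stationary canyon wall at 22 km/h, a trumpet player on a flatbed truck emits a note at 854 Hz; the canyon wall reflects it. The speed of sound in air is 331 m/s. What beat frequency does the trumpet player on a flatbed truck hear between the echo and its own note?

32.1 Hz

22 km/h = 6.111 m/s.
The canyon wall receives the sound from a moving source: f₁ = f₀ · v/(v − v_e) = 854 × 331/324.89 ≈ 870.1 Hz.
On the return leg the trumpet player on a flatbed truck is a moving observer: f₂ = f₁ · (v + v_e)/v = 870.1 × 337.11/331 ≈ 886.1 Hz.
Equivalently f₂ = f₀ · (v + v_e)/(v − v_e).
Beat against the emitted tone: |f₂ − f₀| = 2v_e·f₀/(v − v_e) = 2 × 6.111 × 854/324.89 ≈ 32.1 Hz.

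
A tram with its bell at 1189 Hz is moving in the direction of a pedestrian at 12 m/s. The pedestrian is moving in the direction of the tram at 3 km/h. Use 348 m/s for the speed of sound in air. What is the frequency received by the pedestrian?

1234 Hz

3 km/h = 0.8333 m/s.
General Doppler shift: f' = f · (v + v_o)/(v − v_s).
f' = 1189 × (348 + 0.8333)/(348 − 12) = 1189 × 348.83/336 ≈ 1234 Hz.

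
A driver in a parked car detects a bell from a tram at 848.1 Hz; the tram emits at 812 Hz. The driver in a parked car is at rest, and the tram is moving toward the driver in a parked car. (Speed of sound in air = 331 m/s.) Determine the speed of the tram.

f' = f · v/(v − v_s) ⇒ v_s = v · |1 − f/f'|.
v_s = 331 × |1 − 812/848.1| = 331 × 0.04257 ≈ 14.1 m/s.

14.1 m/s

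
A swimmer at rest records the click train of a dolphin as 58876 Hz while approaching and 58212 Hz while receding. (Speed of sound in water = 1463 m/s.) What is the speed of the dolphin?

f₁/f₂ = (v + v_s)/(v − v_s), so v_s = v · (f₁ − f₂)/(f₁ + f₂).
v_s = 1463 × (58876 − 58212)/(58876 + 58212) = 1463 × 664/117088 ≈ 8.3 m/s.

8.3 m/s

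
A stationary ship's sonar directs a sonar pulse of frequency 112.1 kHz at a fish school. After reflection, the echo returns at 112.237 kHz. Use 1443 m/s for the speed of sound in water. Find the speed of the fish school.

Double Doppler shift off a moving reflector: f₂ = f₀ · (v + u)/(v − u) (u > 0 toward emitter).
Rearranging, u = v · (f₂ − f₀)/(f₂ + f₀) = 1443 × 0.137/224.337 ≈ 0.88 m/s.
So the fish school is moving at 0.88 m/s toward the emitter.

0.88 m/s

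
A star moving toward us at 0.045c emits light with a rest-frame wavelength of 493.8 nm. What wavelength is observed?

472.1 nm

Relativistic Doppler for wavelength: λ' = λ₀ · √((1 − β)/(1 + β)).
λ' = 493.8 × √(0.9550/1.0450) = 493.8 × 0.95597 ≈ 472.1 nm.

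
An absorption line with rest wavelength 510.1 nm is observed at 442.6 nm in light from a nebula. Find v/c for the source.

λ'/λ₀ = 0.8677 < 1 (blueshift), so the source is approaching.
λ'/λ₀ = √((1 − β)/(1 + β)) for an approaching source ⇒ β = (1 − r²)/(1 + r²) with r = λ'/λ₀.
β = (1 − 0.7529)/(1 + 0.7529) ≈ 0.141.

0.141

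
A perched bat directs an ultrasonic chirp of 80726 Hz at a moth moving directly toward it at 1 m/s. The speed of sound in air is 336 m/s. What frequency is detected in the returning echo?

The moth first receives the wave as a moving observer: f₁ = f₀ · (v + u)/v = 80726 × (336 + 1)/336 ≈ 80966 Hz.
On reflection it acts as a source moving toward the stationary detector: f₂ = f₁ · v/(v − u) = 80966 × 336/335 ≈ 81208 Hz.

81208 Hz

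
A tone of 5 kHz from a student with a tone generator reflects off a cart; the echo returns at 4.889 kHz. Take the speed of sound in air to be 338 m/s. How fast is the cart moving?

Double Doppler shift off a moving reflector: f₂ = f₀ · (v + u)/(v − u) (u > 0 toward emitter).
Rearranging, u = v · (f₂ − f₀)/(f₂ + f₀) = 338 × -0.111/9.889 ≈ -3.8 m/s.
So the cart is moving at 3.8 m/s away from the emitter.

3.8 m/s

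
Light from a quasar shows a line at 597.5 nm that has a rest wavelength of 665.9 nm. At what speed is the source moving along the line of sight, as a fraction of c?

λ'/λ₀ = 0.8973 < 1 (blueshift), so the source is approaching.
λ'/λ₀ = √((1 − β)/(1 + β)) for an approaching source ⇒ β = (1 − r²)/(1 + r²) with r = λ'/λ₀.
β = (1 − 0.8051)/(1 + 0.8051) ≈ 0.108.

0.108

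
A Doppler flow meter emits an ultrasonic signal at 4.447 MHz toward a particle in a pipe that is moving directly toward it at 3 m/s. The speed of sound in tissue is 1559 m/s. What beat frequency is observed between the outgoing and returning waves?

17148 Hz

At the particle in a pipe (a moving observer), f₁ = f₀ · (v + u)/v = 4.447 × 1562/1559 ≈ 4.45556 MHz.
On reflection it acts as a source moving toward the stationary detector: f₂ = f₁ · v/(v − u) = 4.45556 × 1559/1556 ≈ 4.46415 MHz.
Equivalently f₂ = f₀ · (v + u)/(v − u).
Beat frequency (with f₀ = 4447000 Hz): |f₂ − f₀| = 2u·f₀/(v − u) = 2 × 3 × 4447000/1556 ≈ 17148 Hz.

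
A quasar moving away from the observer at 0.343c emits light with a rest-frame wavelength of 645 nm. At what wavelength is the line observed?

922.2 nm

Relativistic Doppler for wavelength: λ' = λ₀ · √((1 + β)/(1 − β)).
λ' = 645 × √(1.3430/0.6570) = 645 × 1.42973 ≈ 922.2 nm.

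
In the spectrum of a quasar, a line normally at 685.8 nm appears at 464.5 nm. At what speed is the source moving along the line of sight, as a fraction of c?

0.371c

λ'/λ₀ = 0.6773 < 1 (blueshift), so the source is approaching.
λ'/λ₀ = √((1 − β)/(1 + β)) for an approaching source ⇒ β = (1 − r²)/(1 + r²) with r = λ'/λ₀.
β = (1 − 0.4588)/(1 + 0.4588) ≈ 0.371.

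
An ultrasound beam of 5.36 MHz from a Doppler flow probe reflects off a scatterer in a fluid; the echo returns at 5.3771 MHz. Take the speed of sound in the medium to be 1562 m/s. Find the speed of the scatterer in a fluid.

2.49 m/s

Double Doppler shift off a moving reflector: f₂ = f₀ · (v + u)/(v − u) (u > 0 toward emitter).
Rearranging, u = v · (f₂ − f₀)/(f₂ + f₀) = 1562 × 0.0171/10.7371 ≈ 2.49 m/s.
So the scatterer in a fluid is moving at 2.49 m/s toward the emitter.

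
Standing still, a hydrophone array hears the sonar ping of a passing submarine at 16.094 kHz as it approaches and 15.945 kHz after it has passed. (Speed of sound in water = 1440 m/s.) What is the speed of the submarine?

6.7 m/s

f₁/f₂ = (v + v_s)/(v − v_s), so v_s = v · (f₁ − f₂)/(f₁ + f₂).
v_s = 1440 × (16.094 − 15.945)/(16.094 + 15.945) = 1440 × 0.149/32.039 ≈ 6.7 m/s.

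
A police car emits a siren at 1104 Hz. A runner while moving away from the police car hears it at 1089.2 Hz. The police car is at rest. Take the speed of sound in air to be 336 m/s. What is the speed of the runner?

4.5 m/s

f' = f · (v − v_o)/v ⇒ v_o = v · |f'/f − 1|.
v_o = 336 × |1089.2/1104 − 1| = 336 × 0.01341 ≈ 4.5 m/s.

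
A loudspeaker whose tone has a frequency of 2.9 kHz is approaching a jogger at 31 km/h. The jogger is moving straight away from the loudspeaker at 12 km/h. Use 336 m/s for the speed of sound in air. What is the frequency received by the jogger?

31 km/h = 8.611 m/s; 12 km/h = 3.333 m/s.
With source approaching and observer receding, f' = f · (v − v_o)/(v − v_s).
f' = 2.9 × (336 − 3.333)/(336 − 8.611) = 2.9 × 332.67/327.39 ≈ 2.95 kHz.

2.95 kHz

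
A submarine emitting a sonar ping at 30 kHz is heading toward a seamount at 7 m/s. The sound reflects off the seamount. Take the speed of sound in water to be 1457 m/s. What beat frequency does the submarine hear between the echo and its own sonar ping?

290 Hz

The seamount receives the sound from a moving source: f₁ = f₀ · v/(v − v_e) = 30 × 1457/1450 ≈ 30.145 kHz.
On the return leg the submarine is a moving observer: f₂ = f₁ · (v + v_e)/v = 30.145 × 1464/1457 ≈ 30.290 kHz.
Equivalently f₂ = f₀ · (v + v_e)/(v − v_e).
Beat against the emitted tone (with f₀ = 30000 Hz): |f₂ − f₀| = 2v_e·f₀/(v − v_e) = 2 × 7 × 30000/1450 ≈ 290 Hz.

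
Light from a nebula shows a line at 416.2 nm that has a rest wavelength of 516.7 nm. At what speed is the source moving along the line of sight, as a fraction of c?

0.213c

λ'/λ₀ = 0.8055 < 1 (blueshift), so the source is approaching.
λ'/λ₀ = √((1 − β)/(1 + β)) for an approaching source ⇒ β = (1 − r²)/(1 + r²) with r = λ'/λ₀.
β = (1 − 0.6488)/(1 + 0.6488) ≈ 0.213.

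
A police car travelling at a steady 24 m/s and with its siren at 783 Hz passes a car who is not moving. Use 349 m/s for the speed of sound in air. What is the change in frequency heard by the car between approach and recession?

Approaching: f₁ = f · v/(v − v_s) = 783 × 349/325 ≈ 841 Hz.
Receding: f₂ = f · v/(v + v_s) = 783 × 349/373 ≈ 733 Hz.
Drop: f₁ − f₂ = 2f·v·v_s/(v² − v_s²) = 2 × 783 × 349 × 24/(349² − 24²) ≈ 108 Hz.

108 Hz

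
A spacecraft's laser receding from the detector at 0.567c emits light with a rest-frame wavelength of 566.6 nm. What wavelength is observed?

1077.9 nm

Relativistic Doppler for wavelength: λ' = λ₀ · √((1 + β)/(1 − β)).
λ' = 566.6 × √(1.5670/0.4330) = 566.6 × 1.90235 ≈ 1077.9 nm.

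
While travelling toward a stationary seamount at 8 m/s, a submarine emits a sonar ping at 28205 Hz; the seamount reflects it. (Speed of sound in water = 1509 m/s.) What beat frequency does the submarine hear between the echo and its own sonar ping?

The seamount receives the sound from a moving source: f₁ = f₀ · v/(v − v_e) = 28205 × 1509/1501 ≈ 28355 Hz.
On the return leg the submarine is a moving observer: f₂ = f₁ · (v + v_e)/v = 28355 × 1517/1509 ≈ 28506 Hz.
Beat against the emitted tone: |f₂ − f₀| = 2v_e·f₀/(v − v_e) = 2 × 8 × 28205/1501 ≈ 301 Hz.

301 Hz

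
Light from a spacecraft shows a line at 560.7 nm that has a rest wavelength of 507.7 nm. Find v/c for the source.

0.099c

λ'/λ₀ = 1.1044 > 1 (redshift), so the source is receding.
λ'/λ₀ = √((1 + β)/(1 − β)) for a receding source ⇒ β = (r² − 1)/(r² + 1) with r = λ'/λ₀.
β = (1.2197 − 1)/(1.2197 + 1) ≈ 0.099.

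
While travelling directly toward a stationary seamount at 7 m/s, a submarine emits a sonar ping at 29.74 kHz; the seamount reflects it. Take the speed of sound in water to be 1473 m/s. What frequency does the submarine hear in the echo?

30.0 kHz

The seamount receives the sound from a moving source: f₁ = f₀ · v/(v − v_e) = 29.74 × 1473/1466 ≈ 29.9 kHz.
On the return leg the submarine is a moving observer: f₂ = f₁ · (v + v_e)/v = 29.9 × 1480/1473 ≈ 30.0 kHz.
Equivalently f₂ = f₀ · (v + v_e)/(v − v_e).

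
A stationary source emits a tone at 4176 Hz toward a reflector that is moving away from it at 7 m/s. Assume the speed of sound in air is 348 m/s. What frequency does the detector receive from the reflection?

At the reflector (a moving observer), f₁ = f₀ · (v − u)/v = 4176 × 341/348 ≈ 4092 Hz.
The reflection then acts as a moving source: f₂ = f₁ · v/(v + u) ≈ 4011 Hz.
Equivalently f₂ = f₀ · (v − u)/(v + u).

4011 Hz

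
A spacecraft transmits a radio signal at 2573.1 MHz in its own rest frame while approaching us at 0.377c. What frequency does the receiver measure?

3825.4 MHz

Relativistic Doppler for frequency: f' = f₀ · √((1 + β)/(1 − β)).
f' = 2573.1 × √(1.3770/0.6230) = 2573.1 × 1.48670 ≈ 3825.4 MHz.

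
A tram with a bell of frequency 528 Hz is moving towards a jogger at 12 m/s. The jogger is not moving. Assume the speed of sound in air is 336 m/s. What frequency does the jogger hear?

548 Hz

With the source moving toward a stationary observer, f' = f · v/(v − v_s).
f' = 528 × 336/(336 − 12) = 528 × 336/324 ≈ 548 Hz.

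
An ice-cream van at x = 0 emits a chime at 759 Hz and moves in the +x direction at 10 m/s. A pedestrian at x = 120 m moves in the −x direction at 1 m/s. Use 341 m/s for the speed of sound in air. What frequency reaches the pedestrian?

The observer lies on the +x side, so the source is heading toward the observer and the observer is heading toward the source.
With source approaching and observer approaching, f' = f · (v + v_o)/(v − v_s).
f' = 759 × (341 + 1)/(341 − 10) = 759 × 342/331 ≈ 784 Hz.

784 Hz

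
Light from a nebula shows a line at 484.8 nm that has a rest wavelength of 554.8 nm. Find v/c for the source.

0.134c

λ'/λ₀ = 0.8738 < 1 (blueshift), so the source is approaching.
λ'/λ₀ = √((1 − β)/(1 + β)) for an approaching source ⇒ β = (1 − r²)/(1 + r²) with r = λ'/λ₀.
β = (1 − 0.7636)/(1 + 0.7636) ≈ 0.134.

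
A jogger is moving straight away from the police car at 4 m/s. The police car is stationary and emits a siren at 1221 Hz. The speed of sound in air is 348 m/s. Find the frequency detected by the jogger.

Only the observer moves, away from the source, so f' = f · (v − v_o)/v.
f' = 1221 × (348 − 4)/348 = 1221 × 344/348 ≈ 1207 Hz.

1207 Hz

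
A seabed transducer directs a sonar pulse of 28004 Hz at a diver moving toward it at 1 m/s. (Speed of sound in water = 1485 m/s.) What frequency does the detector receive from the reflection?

At the diver (a moving observer), f₁ = f₀ · (v + u)/v = 28004 × 1486/1485 ≈ 28023 Hz.
On reflection it acts as a source moving toward the stationary detector: f₂ = f₁ · v/(v − u) = 28023 × 1485/1484 ≈ 28042 Hz.
Equivalently f₂ = f₀ · (v + u)/(v − u).

28042 Hz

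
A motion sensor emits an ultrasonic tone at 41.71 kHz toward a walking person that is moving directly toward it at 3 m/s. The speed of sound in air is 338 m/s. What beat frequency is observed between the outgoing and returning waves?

The walking person first receives the wave as a moving observer: f₁ = f₀ · (v + u)/v = 41.71 × (338 + 3)/338 ≈ 42.080 kHz.
The reflection then acts as a moving source: f₂ = f₁ · v/(v − u) ≈ 42.457 kHz.
Beat frequency (with f₀ = 41710 Hz): |f₂ − f₀| = 2u·f₀/(v − u) = 2 × 3 × 41710/335 ≈ 747 Hz.

747 Hz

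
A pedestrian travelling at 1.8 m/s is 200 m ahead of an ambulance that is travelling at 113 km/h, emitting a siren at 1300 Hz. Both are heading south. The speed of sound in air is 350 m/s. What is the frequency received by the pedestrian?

1421 Hz

113 km/h = 31.39 m/s.
The pedestrian is ahead, so the ambulance is moving toward it while the pedestrian is moving away from the ambulance.
General Doppler shift: f' = f · (v − v_o)/(v − v_s).
f' = 1300 × (350 − 1.8)/(350 − 31.39) = 1300 × 348.2/318.61 ≈ 1421 Hz.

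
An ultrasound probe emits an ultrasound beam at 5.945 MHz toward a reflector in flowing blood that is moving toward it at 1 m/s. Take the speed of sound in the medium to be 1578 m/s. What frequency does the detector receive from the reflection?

5.953 MHz

The reflector in flowing blood first receives the wave as a moving observer: f₁ = f₀ · (v + u)/v = 5.945 × (1578 + 1)/1578 ≈ 5.949 MHz.
The reflection then acts as a moving source: f₂ = f₁ · v/(v − u) ≈ 5.953 MHz.
Equivalently f₂ = f₀ · (v + u)/(v − u).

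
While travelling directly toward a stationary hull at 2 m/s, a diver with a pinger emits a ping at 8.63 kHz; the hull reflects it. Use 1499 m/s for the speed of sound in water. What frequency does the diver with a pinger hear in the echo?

The hull receives the sound from a moving source: f₁ = f₀ · v/(v − v_e) = 8.63 × 1499/1497 ≈ 8.64 kHz.
On the return leg the diver with a pinger is a moving observer: f₂ = f₁ · (v + v_e)/v = 8.64 × 1501/1499 ≈ 8.65 kHz.
Equivalently f₂ = f₀ · (v + v_e)/(v − v_e).

8.65 kHz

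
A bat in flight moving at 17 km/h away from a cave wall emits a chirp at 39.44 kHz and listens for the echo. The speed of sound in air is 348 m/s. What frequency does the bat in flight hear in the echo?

38.4 kHz

17 km/h = 4.722 m/s.
The cave wall receives the sound from a moving source: f₁ = f₀ · v/(v + v_e) = 39.44 × 348/352.72 ≈ 38.9 kHz.
On the return leg the bat in flight is a moving observer: f₂ = f₁ · (v − v_e)/v = 38.9 × 343.28/348 ≈ 38.4 kHz.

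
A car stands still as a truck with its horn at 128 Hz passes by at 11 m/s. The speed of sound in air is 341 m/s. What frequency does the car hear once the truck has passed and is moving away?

Receding: f₂ = f · v/(v + v_s) = 128 × 341/352 ≈ 124 Hz.

124 Hz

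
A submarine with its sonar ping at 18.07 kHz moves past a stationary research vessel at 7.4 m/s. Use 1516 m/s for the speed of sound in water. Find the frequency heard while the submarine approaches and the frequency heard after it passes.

18.16 kHz approaching; 17.98 kHz receding

Approaching: f₁ = f · v/(v − v_s) = 18.07 × 1516/1508.6 ≈ 18.16 kHz.
Receding: f₂ = f · v/(v + v_s) = 18.07 × 1516/1523.4 ≈ 17.98 kHz.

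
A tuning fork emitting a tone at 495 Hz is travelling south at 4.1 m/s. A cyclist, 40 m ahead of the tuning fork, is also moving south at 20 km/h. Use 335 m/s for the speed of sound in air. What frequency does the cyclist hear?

20 km/h = 5.556 m/s.
The cyclist is ahead, so the tuning fork is moving toward it while the cyclist is moving away from the tuning fork.
General Doppler shift: f' = f · (v − v_o)/(v − v_s).
f' = 495 × (335 − 5.556)/(335 − 4.1) = 495 × 329.44/330.9 ≈ 493 Hz.

493 Hz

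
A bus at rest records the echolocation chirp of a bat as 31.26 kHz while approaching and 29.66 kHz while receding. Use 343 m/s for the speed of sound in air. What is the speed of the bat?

9.0 m/s

f₁/f₂ = (v + v_s)/(v − v_s), so v_s = v · (f₁ − f₂)/(f₁ + f₂).
v_s = 343 × (31.26 − 29.66)/(31.26 + 29.66) = 343 × 1.60/60.92 ≈ 9.0 m/s.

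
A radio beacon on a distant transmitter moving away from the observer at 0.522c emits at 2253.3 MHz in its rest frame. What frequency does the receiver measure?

Relativistic Doppler for frequency: f' = f₀ · √((1 − β)/(1 + β)).
f' = 2253.3 × √(0.4780/1.5220) = 2253.3 × 0.56041 ≈ 1262.8 MHz.

1262.8 MHz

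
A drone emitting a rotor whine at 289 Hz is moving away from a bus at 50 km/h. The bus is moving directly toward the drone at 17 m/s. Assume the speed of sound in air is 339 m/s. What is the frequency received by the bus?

50 km/h = 13.89 m/s.
With source receding and observer approaching, f' = f · (v + v_o)/(v + v_s).
f' = 289 × (339 + 17)/(339 + 13.89) = 289 × 356/352.89 ≈ 292 Hz.

292 Hz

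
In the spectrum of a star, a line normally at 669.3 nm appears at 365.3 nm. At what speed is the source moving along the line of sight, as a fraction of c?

0.541c

λ'/λ₀ = 0.5458 < 1 (blueshift), so the source is approaching.
λ'/λ₀ = √((1 − β)/(1 + β)) for an approaching source ⇒ β = (1 − r²)/(1 + r²) with r = λ'/λ₀.
β = (1 − 0.2979)/(1 + 0.2979) ≈ 0.541.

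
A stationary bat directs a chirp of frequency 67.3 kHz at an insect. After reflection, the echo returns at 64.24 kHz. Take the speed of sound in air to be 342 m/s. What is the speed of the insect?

8.0 m/s

Double Doppler shift off a moving reflector: f₂ = f₀ · (v + u)/(v − u) (u > 0 toward emitter).
Rearranging, u = v · (f₂ − f₀)/(f₂ + f₀) = 342 × -3.06/131.54 ≈ -8.0 m/s.
So the insect is moving at 8.0 m/s away from the emitter.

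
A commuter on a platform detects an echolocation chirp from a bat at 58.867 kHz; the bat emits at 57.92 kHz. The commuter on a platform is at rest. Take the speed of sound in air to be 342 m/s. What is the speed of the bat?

f' > f, so the bat is approaching.
f' = f · v/(v − v_s) ⇒ v_s = v · |1 − f/f'|.
v_s = 342 × |1 − 57.92/58.867| = 342 × 0.01609 ≈ 5.5 m/s.

5.5 m/s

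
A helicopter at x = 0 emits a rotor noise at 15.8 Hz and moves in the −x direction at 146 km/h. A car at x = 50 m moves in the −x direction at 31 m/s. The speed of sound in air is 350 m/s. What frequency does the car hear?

146 km/h = 40.56 m/s.
The observer lies on the +x side, so the source is heading away from the observer and the observer is heading toward the source.
General Doppler shift: f' = f · (v + v_o)/(v + v_s).
f' = 15.8 × (350 + 31)/(350 + 40.56) = 15.8 × 381/390.56 ≈ 15.4 Hz.

15.4 Hz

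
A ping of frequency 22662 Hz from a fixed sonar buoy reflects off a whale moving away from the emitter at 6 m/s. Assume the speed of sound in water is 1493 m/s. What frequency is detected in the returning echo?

22481 Hz

At the whale (a moving observer), f₁ = f₀ · (v − u)/v = 22662 × 1487/1493 ≈ 22571 Hz.
The reflection then acts as a moving source: f₂ = f₁ · v/(v + u) ≈ 22481 Hz.
Equivalently f₂ = f₀ · (v − u)/(v + u).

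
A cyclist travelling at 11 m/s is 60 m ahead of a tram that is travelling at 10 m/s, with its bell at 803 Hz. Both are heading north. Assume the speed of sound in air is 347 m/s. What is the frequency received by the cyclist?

The cyclist is ahead, so the tram is moving toward it while the cyclist is moving away from the tram.
With source approaching and observer receding, f' = f · (v − v_o)/(v − v_s).
f' = 803 × (347 − 11)/(347 − 10) = 803 × 336/337 ≈ 801 Hz.

801 Hz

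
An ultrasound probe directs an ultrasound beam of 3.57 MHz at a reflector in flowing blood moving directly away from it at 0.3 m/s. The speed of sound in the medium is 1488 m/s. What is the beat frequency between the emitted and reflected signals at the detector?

1439 Hz

At the reflector in flowing blood (a moving observer), f₁ = f₀ · (v − u)/v = 3.57 × 1487.7/1488 ≈ 3.569280 MHz.
The reflection then acts as a moving source: f₂ = f₁ · v/(v + u) ≈ 3.568561 MHz.
Equivalently f₂ = f₀ · (v − u)/(v + u).
Beat frequency (with f₀ = 3570000 Hz): |f₂ − f₀| = 2u·f₀/(v + u) = 2 × 0.3 × 3570000/1488.3 ≈ 1439 Hz.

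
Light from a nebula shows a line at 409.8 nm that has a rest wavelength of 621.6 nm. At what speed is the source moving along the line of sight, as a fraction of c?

λ'/λ₀ = 0.6593 < 1 (blueshift), so the source is approaching.
λ'/λ₀ = √((1 − β)/(1 + β)) for an approaching source ⇒ β = (1 − r²)/(1 + r²) with r = λ'/λ₀.
β = (1 − 0.4346)/(1 + 0.4346) ≈ 0.394.

0.394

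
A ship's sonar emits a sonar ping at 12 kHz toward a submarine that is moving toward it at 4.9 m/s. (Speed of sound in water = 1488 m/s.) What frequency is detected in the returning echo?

12.08 kHz

At the submarine (a moving observer), f₁ = f₀ · (v + u)/v = 12 × 1492.9/1488 ≈ 12.04 kHz.
The reflection then acts as a moving source: f₂ = f₁ · v/(v − u) ≈ 12.08 kHz.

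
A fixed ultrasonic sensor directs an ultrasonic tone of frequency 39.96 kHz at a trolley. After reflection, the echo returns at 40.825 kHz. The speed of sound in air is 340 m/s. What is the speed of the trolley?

3.6 m/s

Double Doppler shift off a moving reflector: f₂ = f₀ · (v + u)/(v − u) (u > 0 toward emitter).
Rearranging, u = v · (f₂ − f₀)/(f₂ + f₀) = 340 × 0.865/80.785 ≈ 3.6 m/s.
So the trolley is moving at 3.6 m/s toward the emitter.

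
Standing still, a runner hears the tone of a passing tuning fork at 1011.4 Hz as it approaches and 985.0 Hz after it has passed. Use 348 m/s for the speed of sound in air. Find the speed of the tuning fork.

4.6 m/s

f₁/f₂ = (v + v_s)/(v − v_s), so v_s = v · (f₁ − f₂)/(f₁ + f₂).
v_s = 348 × (1011.4 − 985.0)/(1011.4 + 985.0) = 348 × 26.4/1996.4 ≈ 4.6 m/s.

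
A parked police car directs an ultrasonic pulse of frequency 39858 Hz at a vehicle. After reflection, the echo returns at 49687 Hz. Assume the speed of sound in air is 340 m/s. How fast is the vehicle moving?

Double Doppler shift off a moving reflector: f₂ = f₀ · (v + u)/(v − u) (u > 0 toward emitter).
Rearranging, u = v · (f₂ − f₀)/(f₂ + f₀) = 340 × 9829/89545 ≈ 37 m/s.
So the vehicle is moving at 37 m/s toward the emitter.

37 m/s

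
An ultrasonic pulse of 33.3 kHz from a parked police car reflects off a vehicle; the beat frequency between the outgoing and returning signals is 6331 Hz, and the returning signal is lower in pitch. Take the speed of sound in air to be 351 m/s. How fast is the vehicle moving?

Double Doppler shift off a moving reflector: f₂ = f₀ · (v + u)/(v − u) (u > 0 toward emitter).
Returning signal is lower, so f₂ = f₀ − Δf = 33300 − 6331 = 26969 Hz.
Rearranging, u = v · (f₂ − f₀)/(f₂ + f₀) = 351 × -6331/60269 ≈ -37 m/s.
So the vehicle is moving at 37 m/s away from the emitter.

37 m/s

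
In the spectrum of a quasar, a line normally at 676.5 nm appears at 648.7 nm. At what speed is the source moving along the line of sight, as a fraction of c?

0.042

λ'/λ₀ = 0.9589 < 1 (blueshift), so the source is approaching.
λ'/λ₀ = √((1 − β)/(1 + β)) for an approaching source ⇒ β = (1 − r²)/(1 + r²) with r = λ'/λ₀.
β = (1 − 0.9195)/(1 + 0.9195) ≈ 0.042.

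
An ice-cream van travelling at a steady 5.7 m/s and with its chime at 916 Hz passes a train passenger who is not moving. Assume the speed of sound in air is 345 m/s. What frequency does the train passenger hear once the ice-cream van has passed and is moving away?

Receding: f₂ = f · v/(v + v_s) = 916 × 345/350.7 ≈ 901 Hz.

901 Hz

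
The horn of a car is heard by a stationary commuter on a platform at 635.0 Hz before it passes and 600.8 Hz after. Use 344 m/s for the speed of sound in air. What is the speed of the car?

9.5 m/s

f₁/f₂ = (v + v_s)/(v − v_s), so v_s = v · (f₁ − f₂)/(f₁ + f₂).
v_s = 344 × (635.0 − 600.8)/(635.0 + 600.8) = 344 × 34.2/1235.8 ≈ 9.5 m/s.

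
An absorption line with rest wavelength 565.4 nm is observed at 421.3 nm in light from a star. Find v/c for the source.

λ'/λ₀ = 0.7451 < 1 (blueshift), so the source is approaching.
λ'/λ₀ = √((1 − β)/(1 + β)) for an approaching source ⇒ β = (1 − r²)/(1 + r²) with r = λ'/λ₀.
β = (1 − 0.5552)/(1 + 0.5552) ≈ 0.286.

0.286c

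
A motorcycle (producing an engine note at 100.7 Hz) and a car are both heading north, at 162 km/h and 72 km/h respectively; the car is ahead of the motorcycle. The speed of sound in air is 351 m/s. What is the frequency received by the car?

109 Hz

162 km/h = 45 m/s; 72 km/h = 20 m/s.
The car is ahead, so the motorcycle is moving toward it while the car is moving away from the motorcycle.
With source approaching and observer receding, f' = f · (v − v_o)/(v − v_s).
f' = 100.7 × (351 − 20)/(351 − 45) = 100.7 × 331/306 ≈ 109 Hz.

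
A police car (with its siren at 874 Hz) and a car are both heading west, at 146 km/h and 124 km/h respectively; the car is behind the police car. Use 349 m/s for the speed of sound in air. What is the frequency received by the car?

146 km/h = 40.56 m/s; 124 km/h = 34.44 m/s.
The car is behind, so the police car is moving away from it while the car is moving toward the police car.
With source receding and observer approaching, f' = f · (v + v_o)/(v + v_s).
f' = 874 × (349 + 34.44)/(349 + 40.56) = 874 × 383.44/389.56 ≈ 860 Hz.

860 Hz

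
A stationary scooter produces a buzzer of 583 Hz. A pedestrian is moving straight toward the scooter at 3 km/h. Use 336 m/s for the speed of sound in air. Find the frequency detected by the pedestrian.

3 km/h = 0.8333 m/s.
Only the observer moves, toward the source, so f' = f · (v + v_o)/v.
f' = 583 × (336 + 0.8333)/336 = 583 × 336.83/336 ≈ 584 Hz.

584 Hz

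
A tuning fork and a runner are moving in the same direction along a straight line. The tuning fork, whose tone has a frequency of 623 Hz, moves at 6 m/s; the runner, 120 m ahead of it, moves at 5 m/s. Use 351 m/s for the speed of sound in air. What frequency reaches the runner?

625 Hz

The runner is ahead, so the tuning fork is moving toward it while the runner is moving away from the tuning fork.
With source approaching and observer receding, f' = f · (v − v_o)/(v − v_s).
f' = 623 × (351 − 5)/(351 − 6) = 623 × 346/345 ≈ 625 Hz.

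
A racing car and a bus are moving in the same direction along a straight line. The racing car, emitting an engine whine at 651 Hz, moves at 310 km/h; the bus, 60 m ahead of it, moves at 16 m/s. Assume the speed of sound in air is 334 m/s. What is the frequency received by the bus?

310 km/h = 86.11 m/s.
The bus is ahead, so the racing car is moving toward it while the bus is moving away from the racing car.
With source approaching and observer receding, f' = f · (v − v_o)/(v − v_s).
f' = 651 × (334 − 16)/(334 − 86.11) = 651 × 318/247.89 ≈ 835 Hz.

835 Hz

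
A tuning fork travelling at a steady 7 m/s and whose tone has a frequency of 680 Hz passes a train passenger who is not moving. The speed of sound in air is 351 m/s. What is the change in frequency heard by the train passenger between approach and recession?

Approaching: f₁ = f · v/(v − v_s) = 680 × 351/344 ≈ 693.8 Hz.
Receding: f₂ = f · v/(v + v_s) = 680 × 351/358 ≈ 666.7 Hz.
Drop: f₁ − f₂ = 2f·v·v_s/(v² − v_s²) = 2 × 680 × 351 × 7/(351² − 7²) ≈ 27.1 Hz.

27.1 Hz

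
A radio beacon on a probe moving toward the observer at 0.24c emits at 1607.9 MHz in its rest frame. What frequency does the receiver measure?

2053.8 MHz

Relativistic Doppler for frequency: f' = f₀ · √((1 + β)/(1 − β)).
f' = 1607.9 × √(1.2400/0.7600) = 1607.9 × 1.27733 ≈ 2053.8 MHz.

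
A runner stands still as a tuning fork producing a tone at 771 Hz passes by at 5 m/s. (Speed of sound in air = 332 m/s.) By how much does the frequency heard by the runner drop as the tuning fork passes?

Approaching: f₁ = f · v/(v − v_s) = 771 × 332/327 ≈ 782.8 Hz.
Receding: f₂ = f · v/(v + v_s) = 771 × 332/337 ≈ 759.6 Hz.
Drop: f₁ − f₂ = 2f·v·v_s/(v² − v_s²) = 2 × 771 × 332 × 5/(332² − 5²) ≈ 23.2 Hz.

23.2 Hz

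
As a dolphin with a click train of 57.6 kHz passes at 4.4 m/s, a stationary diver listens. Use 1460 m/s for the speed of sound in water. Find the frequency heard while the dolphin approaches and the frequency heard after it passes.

57.8 kHz approaching; 57.4 kHz receding

Approaching: f₁ = f · v/(v − v_s) = 57.6 × 1460/1455.6 ≈ 57.8 kHz.
Receding: f₂ = f · v/(v + v_s) = 57.6 × 1460/1464.4 ≈ 57.4 kHz.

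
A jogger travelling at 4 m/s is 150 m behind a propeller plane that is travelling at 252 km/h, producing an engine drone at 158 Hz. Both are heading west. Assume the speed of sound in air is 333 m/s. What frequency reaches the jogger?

132 Hz

252 km/h = 70 m/s.
The jogger is behind, so the propeller plane is moving away from it while the jogger is moving toward the propeller plane.
With source receding and observer approaching, f' = f · (v + v_o)/(v + v_s).
f' = 158 × (333 + 4)/(333 + 70) = 158 × 337/403 ≈ 132 Hz.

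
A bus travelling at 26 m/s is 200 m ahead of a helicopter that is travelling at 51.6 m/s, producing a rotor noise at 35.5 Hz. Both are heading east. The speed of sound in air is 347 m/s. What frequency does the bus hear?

The bus is ahead, so the helicopter is moving toward it while the bus is moving away from the helicopter.
Both move, so f' = f · (v − v_o)/(v − v_s).
f' = 35.5 × (347 − 26)/(347 − 51.6) = 35.5 × 321/295.4 ≈ 38.6 Hz.

38.6 Hz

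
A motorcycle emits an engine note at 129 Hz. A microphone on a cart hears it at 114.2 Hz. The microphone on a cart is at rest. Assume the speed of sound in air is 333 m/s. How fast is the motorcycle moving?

f' < f, so the motorcycle is receding.
f' = f · v/(v + v_s) ⇒ v_s = v · |1 − f/f'|.
v_s = 333 × |1 − 129/114.2| = 333 × 0.1296 ≈ 43 m/s.

43 m/s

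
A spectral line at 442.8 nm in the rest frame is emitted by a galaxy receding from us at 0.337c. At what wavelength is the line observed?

628.8 nm

Relativistic Doppler for wavelength: λ' = λ₀ · √((1 + β)/(1 − β)).
λ' = 442.8 × √(1.3370/0.6630) = 442.8 × 1.42007 ≈ 628.8 nm.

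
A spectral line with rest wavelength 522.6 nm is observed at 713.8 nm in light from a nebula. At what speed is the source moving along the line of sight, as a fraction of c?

0.302

λ'/λ₀ = 1.3659 > 1 (redshift), so the source is receding.
λ'/λ₀ = √((1 + β)/(1 − β)) for a receding source ⇒ β = (r² − 1)/(r² + 1) with r = λ'/λ₀.
β = (1.8656 − 1)/(1.8656 + 1) ≈ 0.302.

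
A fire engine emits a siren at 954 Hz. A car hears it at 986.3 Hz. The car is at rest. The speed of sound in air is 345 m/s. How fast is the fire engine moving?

11.3 m/s

f' > f, so the fire engine is approaching.
f' = f · v/(v − v_s) ⇒ v_s = v · |1 − f/f'|.
v_s = 345 × |1 − 954/986.3| = 345 × 0.03275 ≈ 11.3 m/s.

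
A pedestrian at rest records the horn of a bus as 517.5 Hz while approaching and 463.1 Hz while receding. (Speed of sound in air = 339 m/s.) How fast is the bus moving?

f₁/f₂ = (v + v_s)/(v − v_s), so v_s = v · (f₁ − f₂)/(f₁ + f₂).
v_s = 339 × (517.5 − 463.1)/(517.5 + 463.1) = 339 × 54.4/980.6 ≈ 18.8 m/s.

18.8 m/s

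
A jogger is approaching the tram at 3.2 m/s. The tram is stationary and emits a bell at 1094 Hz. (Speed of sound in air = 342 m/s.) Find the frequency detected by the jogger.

Moving observer, stationary source: f' = f · (v + v_o)/v.
f' = 1094 × (342 + 3.2)/342 = 1094 × 345.2/342 ≈ 1104 Hz.

1104 Hz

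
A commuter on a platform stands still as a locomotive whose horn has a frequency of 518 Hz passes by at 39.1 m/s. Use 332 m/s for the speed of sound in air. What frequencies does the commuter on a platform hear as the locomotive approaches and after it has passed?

587 Hz approaching; 463 Hz receding

Approaching: f₁ = f · v/(v − v_s) = 518 × 332/292.9 ≈ 587 Hz.
Receding: f₂ = f · v/(v + v_s) = 518 × 332/371.1 ≈ 463 Hz.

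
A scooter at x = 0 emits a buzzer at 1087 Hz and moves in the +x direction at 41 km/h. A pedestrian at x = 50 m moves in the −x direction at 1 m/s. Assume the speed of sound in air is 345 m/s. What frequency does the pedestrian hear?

41 km/h = 11.39 m/s.
The observer lies on the +x side, so the source is heading toward the observer and the observer is heading toward the source.
Both move, so f' = f · (v + v_o)/(v − v_s).
f' = 1087 × (345 + 1)/(345 − 11.39) = 1087 × 346/333.61 ≈ 1127 Hz.

1127 Hz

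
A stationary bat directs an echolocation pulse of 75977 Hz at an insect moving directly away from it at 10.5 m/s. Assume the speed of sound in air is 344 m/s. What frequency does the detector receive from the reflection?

At the insect (a moving observer), f₁ = f₀ · (v − u)/v = 75977 × 333.5/344 ≈ 73658 Hz.
On reflection it acts as a source moving away from the stationary detector: f₂ = f₁ · v/(v + u) = 73658 × 344/354.5 ≈ 71476 Hz.

71476 Hz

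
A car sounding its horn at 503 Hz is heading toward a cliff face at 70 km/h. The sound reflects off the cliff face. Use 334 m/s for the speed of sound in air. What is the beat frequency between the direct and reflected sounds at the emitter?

70 km/h = 19.44 m/s.
The cliff face receives the sound from a moving source: f₁ = f₀ · v/(v − v_e) = 503 × 334/314.56 ≈ 534.1 Hz.
On the return leg the car is a moving observer: f₂ = f₁ · (v + v_e)/v = 534.1 × 353.44/334 ≈ 565.2 Hz.
Beat against the emitted tone: |f₂ − f₀| = 2v_e·f₀/(v − v_e) = 2 × 19.44 × 503/314.56 ≈ 62 Hz.

62 Hz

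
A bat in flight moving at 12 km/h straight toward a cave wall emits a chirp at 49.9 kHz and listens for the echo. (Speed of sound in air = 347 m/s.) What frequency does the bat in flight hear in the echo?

50.9 kHz

12 km/h = 3.333 m/s.
The cave wall receives the sound from a moving source: f₁ = f₀ · v/(v − v_e) = 49.9 × 347/343.67 ≈ 50.4 kHz.
On the return leg the bat in flight is a moving observer: f₂ = f₁ · (v + v_e)/v = 50.4 × 350.33/347 ≈ 50.9 kHz.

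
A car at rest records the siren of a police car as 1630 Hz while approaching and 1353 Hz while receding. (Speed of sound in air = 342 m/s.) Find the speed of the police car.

f₁/f₂ = (v + v_s)/(v − v_s), so v_s = v · (f₁ − f₂)/(f₁ + f₂).
v_s = 342 × (1630 − 1353)/(1630 + 1353) = 342 × 277/2983 ≈ 32 m/s.

32 m/s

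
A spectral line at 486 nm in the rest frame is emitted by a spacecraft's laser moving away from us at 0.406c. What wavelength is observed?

747.7 nm

Relativistic Doppler for wavelength: λ' = λ₀ · √((1 + β)/(1 − β)).
λ' = 486 × √(1.4060/0.5940) = 486 × 1.53851 ≈ 747.7 nm.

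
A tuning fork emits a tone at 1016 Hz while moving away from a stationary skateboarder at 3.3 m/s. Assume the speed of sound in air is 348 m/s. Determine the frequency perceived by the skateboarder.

Moving source, stationary observer: f' = f · v/(v + v_s) since the source is receding.
f' = 1016 × 348/(348 + 3.3) = 1016 × 348/351.3 ≈ 1006 Hz.

1006 Hz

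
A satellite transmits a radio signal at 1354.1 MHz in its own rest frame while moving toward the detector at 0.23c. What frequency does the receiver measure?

1711.4 MHz

Relativistic Doppler for frequency: f' = f₀ · √((1 + β)/(1 − β)).
f' = 1354.1 × √(1.2300/0.7700) = 1354.1 × 1.26388 ≈ 1711.4 MHz.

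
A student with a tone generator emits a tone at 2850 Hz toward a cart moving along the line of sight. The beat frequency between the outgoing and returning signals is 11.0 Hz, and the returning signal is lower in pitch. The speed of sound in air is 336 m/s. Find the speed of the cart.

Double Doppler shift off a moving reflector: f₂ = f₀ · (v + u)/(v − u) (u > 0 toward emitter).
Returning signal is lower, so f₂ = f₀ − Δf = 2850 − 11 = 2839 Hz.
Rearranging, u = v · (f₂ − f₀)/(f₂ + f₀) = 336 × -11/5689 ≈ -0.65 m/s.
So the cart is moving at 0.65 m/s away from the emitter.

0.65 m/s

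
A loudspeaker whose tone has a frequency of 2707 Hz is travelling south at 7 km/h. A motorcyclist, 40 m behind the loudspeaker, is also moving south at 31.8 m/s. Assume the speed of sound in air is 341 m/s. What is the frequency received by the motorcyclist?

7 km/h = 1.944 m/s.
The motorcyclist is behind, so the loudspeaker is moving away from it while the motorcyclist is moving toward the loudspeaker.
With source receding and observer approaching, f' = f · (v + v_o)/(v + v_s).
f' = 2707 × (341 + 31.8)/(341 + 1.944) = 2707 × 372.8/342.94 ≈ 2943 Hz.

2943 Hz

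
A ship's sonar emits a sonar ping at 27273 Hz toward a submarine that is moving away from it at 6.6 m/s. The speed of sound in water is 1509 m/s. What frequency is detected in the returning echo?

27035 Hz

At the submarine (a moving observer), f₁ = f₀ · (v − u)/v = 27273 × 1502.4/1509 ≈ 27154 Hz.
The reflection then acts as a moving source: f₂ = f₁ · v/(v + u) ≈ 27035 Hz.
Equivalently f₂ = f₀ · (v − u)/(v + u).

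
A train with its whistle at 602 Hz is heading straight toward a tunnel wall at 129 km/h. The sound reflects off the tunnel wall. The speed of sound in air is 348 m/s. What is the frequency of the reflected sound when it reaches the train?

129 km/h = 35.83 m/s.
The tunnel wall receives the sound from a moving source: f₁ = f₀ · v/(v − v_e) = 602 × 348/312.17 ≈ 671 Hz.
On the return leg the train is a moving observer: f₂ = f₁ · (v + v_e)/v = 671 × 383.83/348 ≈ 740 Hz.

740 Hz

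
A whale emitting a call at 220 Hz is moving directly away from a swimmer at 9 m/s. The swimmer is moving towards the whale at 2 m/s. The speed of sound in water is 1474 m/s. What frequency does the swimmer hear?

Both move, so f' = f · (v + v_o)/(v + v_s).
f' = 220 × (1474 + 2)/(1474 + 9) = 220 × 1476/1483 ≈ 219 Hz.

219 Hz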